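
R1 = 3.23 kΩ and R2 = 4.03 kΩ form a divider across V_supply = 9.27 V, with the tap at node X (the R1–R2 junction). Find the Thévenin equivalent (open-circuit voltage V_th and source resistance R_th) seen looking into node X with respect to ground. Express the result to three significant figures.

Open-circuit (no load on X): V_th = V_supply · R2/(R1 + R2) = 9.27 × 4.03/(3.230 + 4.03) = 5.146 V.
Zeroing V_supply shorts the top of R1 to ground, so R_th = R1 ‖ R2 = 1.793 kΩ.

V_th ≈ 5.15 V, R_th ≈ 1.79 kΩ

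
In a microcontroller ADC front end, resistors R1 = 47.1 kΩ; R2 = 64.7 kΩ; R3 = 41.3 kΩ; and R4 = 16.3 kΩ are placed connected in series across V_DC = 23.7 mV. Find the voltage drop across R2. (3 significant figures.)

Total series resistance ΣR = 47.1 + 64.7 + 41.3 + 16.3 = 169.4 kΩ.
By the voltage-divider rule, V = 23.7 × 64.70/169.4 = 9.052 mV.

V ≈ 9.05 mV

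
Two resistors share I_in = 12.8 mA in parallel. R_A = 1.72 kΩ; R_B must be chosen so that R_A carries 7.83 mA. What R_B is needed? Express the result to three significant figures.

R_B ≈ 2.71 kΩ

The fraction through R_A equals R_B/(R_A+R_B).
With f = 0.6117, R_B = R_A · f/(1−f) = 1.72 × 1.575 = 2.710 kΩ.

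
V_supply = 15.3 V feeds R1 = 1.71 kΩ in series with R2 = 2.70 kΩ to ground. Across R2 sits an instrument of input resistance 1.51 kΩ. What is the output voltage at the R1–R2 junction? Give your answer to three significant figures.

V_out ≈ 5.53 V

First combine the lower leg with the load: R2 ‖ R_L = 0.9684 kΩ.
Then V_out = V_supply · R2'/(R1 + R2') = 15.3 × 0.9684/2.678 = 5.532 V.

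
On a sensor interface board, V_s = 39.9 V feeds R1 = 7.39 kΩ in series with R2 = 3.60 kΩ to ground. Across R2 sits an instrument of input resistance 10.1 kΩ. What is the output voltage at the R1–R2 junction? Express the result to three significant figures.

V_out ≈ 10.5 V

R2 ‖ R_L = (3.60 × 10.1)/(3.60 + 10.1) = 2.654 kΩ.
Then V_out = V_s · R2'/(R1 + R2') = 39.9 × 2.654/10.04 = 10.54 V.
(Unloaded it would be 13.1 V; the load pulls it down.)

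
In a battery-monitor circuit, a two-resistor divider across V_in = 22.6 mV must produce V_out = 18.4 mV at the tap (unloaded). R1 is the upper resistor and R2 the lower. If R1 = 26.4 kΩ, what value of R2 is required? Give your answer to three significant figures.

R2 ≈ 116 kΩ

V_out/V_in = R2/(R1+R2) = 0.8142.
R2 = R1 · 0.8142/(1 − 0.8142) = 115.7 kΩ.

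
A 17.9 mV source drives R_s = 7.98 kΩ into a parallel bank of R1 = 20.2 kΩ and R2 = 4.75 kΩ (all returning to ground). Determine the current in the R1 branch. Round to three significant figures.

Parallel bank: R_p = 1/(1/20.2 + 1/4.75) = 3.846 kΩ.
V_A = 17.9 × 3.846/11.83 = 5.821 mV.
I(R1) = V_A / R1 = 5.821/20.2 = 0.2882 µA.

I ≈ 0.288 µA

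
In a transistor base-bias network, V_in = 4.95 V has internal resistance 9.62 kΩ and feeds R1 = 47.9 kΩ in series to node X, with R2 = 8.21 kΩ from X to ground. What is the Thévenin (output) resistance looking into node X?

R_th ≈ 7.18 kΩ

R1' = 9.62 + 47.9 = 57.52 kΩ (source resistance + R1).
Zeroing V_in shorts the top of R1' to ground, so R_th = R1' ‖ R2 = 7.185 kΩ.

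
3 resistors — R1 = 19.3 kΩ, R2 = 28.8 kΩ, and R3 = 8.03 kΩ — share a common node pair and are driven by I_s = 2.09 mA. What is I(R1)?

Conductances: ΣG = 1/19.3 + 1/28.8 + 1/8.03 = 0.2111 (1/kΩ).
Current divider: I(R1) = I_s · G_k/ΣG = 2.09 × (0.05181/0.2111) = 2.09 × 0.2455 = 0.5131 mA.

I ≈ 0.513 mA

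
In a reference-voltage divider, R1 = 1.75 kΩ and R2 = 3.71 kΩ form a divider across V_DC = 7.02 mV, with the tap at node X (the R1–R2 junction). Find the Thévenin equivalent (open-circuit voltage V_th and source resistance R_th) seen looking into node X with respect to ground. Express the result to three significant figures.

With X open, the divider is unloaded: V_th = 7.02 × 3.71/5.460 = 4.770 mV.
Zeroing V_DC shorts the top of R1 to ground, so R_th = R1 ‖ R2 = 1.189 kΩ.

V_th ≈ 4.77 mV, R_th ≈ 1.19 kΩ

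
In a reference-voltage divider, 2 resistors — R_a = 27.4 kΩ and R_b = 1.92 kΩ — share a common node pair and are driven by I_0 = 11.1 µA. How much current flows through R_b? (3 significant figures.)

Two-branch current divider: I_k = I_0 · R_other/(R_1 + R_2).
I(R_b) = 11.1 × 27.4/(27.4 + 1.92) = 11.1 × 0.9345 = 10.37 µA.

I ≈ 10.4 µA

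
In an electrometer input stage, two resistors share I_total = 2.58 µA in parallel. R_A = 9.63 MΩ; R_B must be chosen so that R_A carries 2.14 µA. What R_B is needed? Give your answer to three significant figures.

The fraction through R_A equals R_B/(R_A+R_B).
2.14/2.58 = R_B/(R_A + R_B) → R_B = R_A · (0.8295)/(1 − 0.8295) = 9.63 × 4.864 = 46.84 MΩ.

R_B ≈ 46.8 MΩ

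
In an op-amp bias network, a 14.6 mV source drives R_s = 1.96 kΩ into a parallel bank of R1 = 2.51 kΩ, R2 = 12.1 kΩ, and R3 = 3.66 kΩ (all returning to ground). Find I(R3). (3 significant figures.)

Combine the parallel branches: R_p = (1/2.51 + 1/12.1 + 1/3.66)⁻¹ = 1.326 kΩ.
V_A by voltage divider: V_A = 14.6 × 1.326/(1.96 + 1.326) = 5.891 mV.
I(R3) = V_A / R3 = 5.891/3.66 = 1.610 µA.

I ≈ 1.61 µA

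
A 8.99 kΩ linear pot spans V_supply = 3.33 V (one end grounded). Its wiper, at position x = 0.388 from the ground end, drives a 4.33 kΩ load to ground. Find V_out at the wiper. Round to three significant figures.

V_out ≈ 0.865 V

Split the track: R_lower = x·R_p = 3.488 kΩ, R_upper = (1−x)·R_p = 5.502 kΩ.
Lower segment in parallel with the load: 3.488 ‖ 4.33 = 1.932 kΩ.
V_out = 3.33 × 1.932/(5.502 + 1.932) = 0.8654 V.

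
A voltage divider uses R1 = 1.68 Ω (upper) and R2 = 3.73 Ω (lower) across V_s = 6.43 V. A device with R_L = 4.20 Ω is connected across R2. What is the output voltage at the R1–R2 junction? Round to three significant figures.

V_out ≈ 3.47 V

R2 ‖ R_L = (3.73 × 4.20)/(3.73 + 4.20) = 1.976 Ω.
Now apply the divider: V_out = 6.43 × 0.5404 = 3.475 V.
(Unloaded it would be 4.43 V; the load pulls it down.)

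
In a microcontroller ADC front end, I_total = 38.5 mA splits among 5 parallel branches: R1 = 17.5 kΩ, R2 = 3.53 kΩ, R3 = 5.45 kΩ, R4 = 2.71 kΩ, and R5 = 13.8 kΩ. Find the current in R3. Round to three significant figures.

ΣG = 1/17.5 + 1/3.53 + 1/5.45 + 1/2.71 + 1/13.8 = 0.9654.
By the current-divider rule, I = I_total · G_k/ΣG = 38.5 × 0.1901 = 7.318 mA.

I ≈ 7.32 mA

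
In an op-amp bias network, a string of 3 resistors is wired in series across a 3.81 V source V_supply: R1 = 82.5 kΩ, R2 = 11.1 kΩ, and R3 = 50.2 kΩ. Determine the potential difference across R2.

Total series resistance ΣR = 82.5 + 11.1 + 50.2 = 143.8 kΩ.
Voltage divider: V = V_supply · (11.10 / 143.8) = 3.81 × 0.07719 = 0.2941 V.

V ≈ 0.294 V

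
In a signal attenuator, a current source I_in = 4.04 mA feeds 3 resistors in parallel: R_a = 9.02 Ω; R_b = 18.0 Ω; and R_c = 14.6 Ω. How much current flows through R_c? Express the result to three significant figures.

I ≈ 1.18 mA

ΣG = 1/9.02 + 1/18.0 + 1/14.6 = 0.2349.
By the current-divider rule, I = I_in · G_k/ΣG = 4.04 × 0.2916 = 1.178 mA.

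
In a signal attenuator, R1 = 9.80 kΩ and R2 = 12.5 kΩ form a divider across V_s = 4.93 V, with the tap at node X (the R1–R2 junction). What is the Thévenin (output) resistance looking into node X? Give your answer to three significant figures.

Zeroing V_s shorts the top of R1 to ground, so R_th = R1 ‖ R2 = 5.493 kΩ.

R_th ≈ 5.49 kΩ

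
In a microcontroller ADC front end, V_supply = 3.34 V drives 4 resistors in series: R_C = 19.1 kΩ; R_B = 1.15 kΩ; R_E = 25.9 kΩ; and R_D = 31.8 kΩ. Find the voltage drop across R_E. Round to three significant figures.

Series total: ΣR = 19.1 + 1.15 + 25.9 + 31.8 = 77.95 kΩ.
By the voltage-divider rule, V = 3.34 × 25.90/77.95 = 1.110 V.

V ≈ 1.11 V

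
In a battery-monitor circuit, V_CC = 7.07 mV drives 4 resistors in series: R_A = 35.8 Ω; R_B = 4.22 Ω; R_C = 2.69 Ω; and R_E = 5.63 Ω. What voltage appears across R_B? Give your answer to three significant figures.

V ≈ 0.617 mV

ΣR = 35.8 + 4.22 + 2.69 + 5.63 = 48.34 Ω.
By the voltage-divider rule, V = 7.07 × 4.220/48.34 = 0.6172 mV.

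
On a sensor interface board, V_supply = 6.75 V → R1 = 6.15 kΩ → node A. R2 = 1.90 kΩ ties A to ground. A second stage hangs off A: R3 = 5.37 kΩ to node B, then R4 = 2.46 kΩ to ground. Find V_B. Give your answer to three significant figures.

Node A sees R2 in parallel with the series input of stage 2, R3 + R4 = 7.830 kΩ.
Effective lower resistance at A: R2 ‖ 7.830 = 1.529 kΩ.
First divider: V_A = V_supply · 1.529/(6.15 + 1.529) = 1.344 V.
Then the unloaded second divider: V_B = V_A × R4/(R3+R4) = 1.344 × 0.3142 = 0.4223 V.

V_B ≈ 0.422 V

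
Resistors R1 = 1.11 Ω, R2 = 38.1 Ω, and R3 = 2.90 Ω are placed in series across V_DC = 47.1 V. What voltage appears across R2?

Total series resistance ΣR = 1.11 + 38.1 + 2.90 = 42.11 Ω.
Voltage divider: V = V_DC · (38.10 / 42.11) = 47.1 × 0.9048 = 42.61 V.

V ≈ 42.6 V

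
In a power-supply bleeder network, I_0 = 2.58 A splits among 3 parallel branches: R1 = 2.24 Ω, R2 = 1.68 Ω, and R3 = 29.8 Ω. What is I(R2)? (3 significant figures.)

I ≈ 1.43 A

Conductances: ΣG = 1/2.24 + 1/1.68 + 1/29.8 = 1.075 (1/Ω).
Current divider: I(R2) = I_0 · G_k/ΣG = 2.58 × (0.5952/1.075) = 2.58 × 0.5536 = 1.428 A.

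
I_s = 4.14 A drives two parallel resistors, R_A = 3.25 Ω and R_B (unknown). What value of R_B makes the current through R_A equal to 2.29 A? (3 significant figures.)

The fraction through R_A equals R_B/(R_A+R_B).
With f = 0.5531, R_B = R_A · f/(1−f) = 3.25 × 1.238 = 4.023 Ω.

R_B ≈ 4.02 Ω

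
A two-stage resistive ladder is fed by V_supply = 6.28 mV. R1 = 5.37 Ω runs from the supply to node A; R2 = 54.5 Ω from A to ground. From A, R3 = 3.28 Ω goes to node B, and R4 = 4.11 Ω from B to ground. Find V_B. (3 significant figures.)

V_B ≈ 1.91 mV

Node A sees R2 in parallel with the series input of stage 2, R3 + R4 = 7.390 Ω.
R2 ‖ (R3+R4) = 6.508 Ω.
So V_A = 6.28 × 0.5479 = 3.441 mV.
Then the unloaded second divider: V_B = V_A × R4/(R3+R4) = 3.441 × 0.5562 = 1.914 mV.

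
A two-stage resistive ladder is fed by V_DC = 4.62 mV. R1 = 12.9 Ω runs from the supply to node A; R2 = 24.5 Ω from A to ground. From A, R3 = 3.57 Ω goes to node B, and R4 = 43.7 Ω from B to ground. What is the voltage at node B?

Node A sees R2 in parallel with the series input of stage 2, R3 + R4 = 47.27 Ω.
Effective lower resistance at A: R2 ‖ 47.27 = 16.14 Ω.
First divider: V_A = V_DC · 16.14/(12.9 + 16.14) = 2.567 mV.
Then the unloaded second divider: V_B = V_A × R4/(R3+R4) = 2.567 × 0.9245 = 2.374 mV.

V_B ≈ 2.37 mV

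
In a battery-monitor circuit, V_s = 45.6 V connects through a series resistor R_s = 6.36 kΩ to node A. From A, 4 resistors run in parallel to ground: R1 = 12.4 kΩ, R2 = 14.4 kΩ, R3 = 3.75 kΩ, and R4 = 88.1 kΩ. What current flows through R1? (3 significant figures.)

I ≈ 0.988 mA

Combine the parallel branches: R_p = (1/12.4 + 1/14.4 + 1/3.75 + 1/88.1)⁻¹ = 2.336 kΩ.
V_A = 45.6 × 2.336/8.696 = 12.25 V.
Branch current I = V_A/R1 = 12.25/12.4 = 0.9878 mA.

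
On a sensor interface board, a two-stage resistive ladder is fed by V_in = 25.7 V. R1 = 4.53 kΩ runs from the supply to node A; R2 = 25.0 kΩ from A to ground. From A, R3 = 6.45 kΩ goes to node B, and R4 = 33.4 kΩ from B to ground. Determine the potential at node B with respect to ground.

V_B ≈ 16.6 V

The second stage (R3 + R4 = 39.85 kΩ) loads node A in parallel with R2.
Effective lower resistance at A: R2 ‖ 39.85 = 15.36 kΩ.
V_A = 25.7 × 15.36/(4.53 + 15.36) = 19.85 V.
V_B = V_A × 0.8381 = 16.64 V.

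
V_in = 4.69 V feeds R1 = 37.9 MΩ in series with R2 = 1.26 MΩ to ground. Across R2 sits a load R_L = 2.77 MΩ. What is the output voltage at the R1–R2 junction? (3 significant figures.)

The load sits in parallel with R2, giving an effective lower resistance R2' = R2·R_L/(R2+R_L) = 0.8661 MΩ.
Voltage divider with the loaded lower leg: V_out = 4.69 × 0.8661/(37.9 + 0.8661) = 4.69 × 0.02234 = 0.1048 V.

V_out ≈ 0.105 V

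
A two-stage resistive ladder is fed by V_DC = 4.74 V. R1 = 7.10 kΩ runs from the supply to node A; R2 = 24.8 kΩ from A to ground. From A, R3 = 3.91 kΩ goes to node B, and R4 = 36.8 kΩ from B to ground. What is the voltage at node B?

The second stage (R3 + R4 = 40.71 kΩ) loads node A in parallel with R2.
R2 ‖ (R3+R4) = 15.41 kΩ.
First divider: V_A = V_DC · 15.41/(7.10 + 15.41) = 3.245 V.
V_B = V_A × 0.9040 = 2.933 V.

V_B ≈ 2.93 V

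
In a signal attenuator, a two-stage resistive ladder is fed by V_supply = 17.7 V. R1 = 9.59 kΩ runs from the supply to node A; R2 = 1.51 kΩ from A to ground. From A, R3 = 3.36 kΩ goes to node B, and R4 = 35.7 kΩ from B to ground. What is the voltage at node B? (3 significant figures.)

V_B ≈ 2.13 V

The second stage (R3 + R4 = 39.06 kΩ) loads node A in parallel with R2.
Effective lower resistance at A: R2 ‖ 39.06 = 1.454 kΩ.
So V_A = 17.7 × 0.1316 = 2.330 V.
Then the unloaded second divider: V_B = V_A × R4/(R3+R4) = 2.330 × 0.9140 = 2.130 V.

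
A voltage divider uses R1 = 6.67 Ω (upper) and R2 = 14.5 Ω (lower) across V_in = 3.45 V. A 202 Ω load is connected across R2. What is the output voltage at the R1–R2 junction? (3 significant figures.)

First combine the lower leg with the load: R2 ‖ R_L = 13.53 Ω.
Then V_out = V_in · R2'/(R1 + R2') = 3.45 × 13.53/20.20 = 2.311 V.
(Unloaded it would be 2.36 V; the load pulls it down.)

V_out ≈ 2.31 V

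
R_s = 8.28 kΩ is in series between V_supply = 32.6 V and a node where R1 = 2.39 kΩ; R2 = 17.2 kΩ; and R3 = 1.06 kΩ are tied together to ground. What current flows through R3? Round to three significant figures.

Combine the parallel branches: R_p = (1/2.39 + 1/17.2 + 1/1.06)⁻¹ = 0.7043 kΩ.
V_A by voltage divider: V_A = 32.6 × 0.7043/(8.28 + 0.7043) = 2.555 V.
I(R3) = V_A / R3 = 2.555/1.06 = 2.411 mA.

I ≈ 2.41 mA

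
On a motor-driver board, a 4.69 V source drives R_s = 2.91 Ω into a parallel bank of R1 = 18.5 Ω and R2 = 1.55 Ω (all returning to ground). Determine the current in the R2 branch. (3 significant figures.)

Equivalent of the parallel group: R_p = 1.430 Ω.
Node voltage V_A = V_CC · R_p/(R_s + R_p) = 4.69 × 0.3295 = 1.545 V.
I(R2) = V_A / R2 = 1.545/1.55 = 0.9971 A.

I ≈ 0.997 A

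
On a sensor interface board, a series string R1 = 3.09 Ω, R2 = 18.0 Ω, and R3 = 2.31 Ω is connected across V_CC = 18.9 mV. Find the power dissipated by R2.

P ≈ 11.7 µW

Series current I = V_CC/ΣR = 18.9/23.40 = 0.8077 mA.
P = I²R = 0.6524 × 18.0 = 11.74 µW.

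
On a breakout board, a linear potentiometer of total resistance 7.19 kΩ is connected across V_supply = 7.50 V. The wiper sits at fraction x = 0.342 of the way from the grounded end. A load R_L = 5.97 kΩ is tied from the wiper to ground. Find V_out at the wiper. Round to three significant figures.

V_out ≈ 2.02 V

Split the track: R_lower = x·R_p = 2.459 kΩ, R_upper = (1−x)·R_p = 4.731 kΩ.
Lower segment in parallel with the load: 2.459 ‖ 5.97 = 1.742 kΩ.
V_out = 7.50 × 1.742/(4.731 + 1.742) = 2.018 V.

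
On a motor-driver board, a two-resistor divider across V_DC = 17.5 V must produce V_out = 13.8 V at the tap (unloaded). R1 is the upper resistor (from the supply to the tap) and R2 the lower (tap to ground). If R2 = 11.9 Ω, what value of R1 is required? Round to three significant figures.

Required fraction k = V_out/V_DC = 0.7886.
R1 = R2·(1/k − 1) = 11.9 × 0.2681 = 3.191 Ω.

R1 ≈ 3.19 Ω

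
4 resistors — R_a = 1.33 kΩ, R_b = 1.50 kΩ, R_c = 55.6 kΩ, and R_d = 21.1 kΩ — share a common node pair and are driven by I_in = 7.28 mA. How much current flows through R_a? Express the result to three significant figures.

Total conductance ΣG = 1/1.33 + 1/1.50 + 1/55.6 + 1/21.1 = 1.484 (units of 1/kΩ).
By the current-divider rule, I = I_in · G_k/ΣG = 7.28 × 0.5067 = 3.689 mA.

I ≈ 3.69 mA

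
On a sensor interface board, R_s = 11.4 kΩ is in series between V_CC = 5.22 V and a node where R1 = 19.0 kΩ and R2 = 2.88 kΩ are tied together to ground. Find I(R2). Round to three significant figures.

I ≈ 0.326 mA

Equivalent of the parallel group: R_p = 2.501 kΩ.
V_A by voltage divider: V_A = 5.22 × 2.501/(11.4 + 2.501) = 0.9391 V.
Branch current I = V_A/R2 = 0.9391/2.88 = 0.3261 mA.
(Equivalently: I_total = 0.3755 mA, then current-divider fraction G_k/ΣG = 0.8684.)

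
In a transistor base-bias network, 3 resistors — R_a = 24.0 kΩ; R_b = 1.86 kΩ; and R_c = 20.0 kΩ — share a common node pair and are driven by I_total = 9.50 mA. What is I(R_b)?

Conductances: ΣG = 1/24.0 + 1/1.86 + 1/20.0 = 0.6293 (1/kΩ).
By the current-divider rule, I = I_total · G_k/ΣG = 9.50 × 0.8543 = 8.116 mA.

I ≈ 8.12 mA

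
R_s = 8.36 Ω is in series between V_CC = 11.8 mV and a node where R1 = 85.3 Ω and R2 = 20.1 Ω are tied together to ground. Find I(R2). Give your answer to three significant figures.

Equivalent of the parallel group: R_p = 16.27 Ω.
Node voltage V_A = V_CC · R_p/(R_s + R_p) = 11.8 × 0.6605 = 7.794 mV.
I(R2) = V_A / R2 = 7.794/20.1 = 0.3878 mA.

I ≈ 0.388 mA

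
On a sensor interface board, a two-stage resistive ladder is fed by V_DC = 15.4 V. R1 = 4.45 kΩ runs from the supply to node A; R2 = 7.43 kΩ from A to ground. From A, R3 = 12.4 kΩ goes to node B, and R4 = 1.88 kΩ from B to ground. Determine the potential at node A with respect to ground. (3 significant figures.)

V_A ≈ 8.06 V

Node A sees R2 in parallel with the series input of stage 2, R3 + R4 = 14.28 kΩ.
R2 ‖ (R3+R4) = 4.887 kΩ.
So V_A = 15.4 × 0.5234 = 8.061 V.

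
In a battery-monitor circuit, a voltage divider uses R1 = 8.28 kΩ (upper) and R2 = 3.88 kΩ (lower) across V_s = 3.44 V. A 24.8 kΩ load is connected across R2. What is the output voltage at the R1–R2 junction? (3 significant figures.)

V_out ≈ 0.992 V

R2 ‖ R_L = (3.88 × 24.8)/(3.88 + 24.8) = 3.355 kΩ.
Now apply the divider: V_out = 3.44 × 0.2884 = 0.9920 V.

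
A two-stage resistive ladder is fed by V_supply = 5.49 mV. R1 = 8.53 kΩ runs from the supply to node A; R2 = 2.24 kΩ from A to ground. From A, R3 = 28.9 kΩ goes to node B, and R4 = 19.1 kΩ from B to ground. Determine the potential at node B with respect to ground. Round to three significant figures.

V_B ≈ 0.438 mV

The second stage (R3 + R4 = 48.00 kΩ) loads node A in parallel with R2.
R2 ‖ (R3+R4) = 2.140 kΩ.
First divider: V_A = V_supply · 2.140/(8.53 + 2.140) = 1.101 mV.
Stage 2 is unloaded, so V_B = V_A · R4/(R3+R4) = 1.101 × 19.1/48.00 = 0.4382 mV.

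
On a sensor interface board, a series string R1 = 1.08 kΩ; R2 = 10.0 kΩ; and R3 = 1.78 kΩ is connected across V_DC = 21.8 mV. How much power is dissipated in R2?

Series current I = V_DC/ΣR = 21.8/12.86 = 1.695 µA.
V(R2) = I·R = 16.95 mV; P = V·I = 16.95 × 1.695 = 28.74 nW.

P ≈ 28.7 nW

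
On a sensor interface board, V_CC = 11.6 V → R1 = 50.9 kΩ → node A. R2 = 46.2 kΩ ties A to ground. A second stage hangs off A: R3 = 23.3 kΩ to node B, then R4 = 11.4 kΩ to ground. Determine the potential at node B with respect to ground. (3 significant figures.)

V_B ≈ 1.07 V

Looking into the second stage from A: R3 + R4 = 34.70 kΩ appears in parallel with R2.
R2 ‖ (R3+R4) = 19.82 kΩ.
V_A = 11.6 × 19.82/(50.9 + 19.82) = 3.251 V.
V_B = V_A × 0.3285 = 1.068 V.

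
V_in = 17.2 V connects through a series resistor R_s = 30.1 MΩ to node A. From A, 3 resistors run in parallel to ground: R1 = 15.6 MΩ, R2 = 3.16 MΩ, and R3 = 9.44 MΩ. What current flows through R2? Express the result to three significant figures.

I ≈ 0.348 µA

Equivalent of the parallel group: R_p = 2.056 MΩ.
Node voltage V_A = V_in · R_p/(R_s + R_p) = 17.2 × 0.06392 = 1.100 V.
I(R2) = V_A / R2 = 1.100/3.16 = 0.3479 µA.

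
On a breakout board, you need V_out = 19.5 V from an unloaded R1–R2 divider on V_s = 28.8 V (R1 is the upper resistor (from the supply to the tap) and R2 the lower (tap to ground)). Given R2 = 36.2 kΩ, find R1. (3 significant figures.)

R1 ≈ 17.3 kΩ

V_out/V_s = R2/(R1+R2) = 0.6771.
Rearranging, R1 = R2·(1−k)/k = 36.2 × 0.4769 = 17.26 kΩ.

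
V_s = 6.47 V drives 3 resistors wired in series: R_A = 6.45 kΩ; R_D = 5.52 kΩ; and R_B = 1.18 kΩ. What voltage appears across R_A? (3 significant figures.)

Series total: ΣR = 6.45 + 5.52 + 1.18 = 13.15 kΩ.
By the voltage-divider rule, V = 6.47 × 6.450/13.15 = 3.173 V.

V ≈ 3.17 V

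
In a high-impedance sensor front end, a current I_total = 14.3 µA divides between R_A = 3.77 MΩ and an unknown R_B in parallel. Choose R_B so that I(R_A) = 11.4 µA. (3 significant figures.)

R_B ≈ 14.8 MΩ

In a two-way split, I_A/I_total = R_B/(R_A + R_B).
11.4/14.3 = R_B/(R_A + R_B) → R_B = R_A · (0.7972)/(1 − 0.7972) = 3.77 × 3.931 = 14.82 MΩ.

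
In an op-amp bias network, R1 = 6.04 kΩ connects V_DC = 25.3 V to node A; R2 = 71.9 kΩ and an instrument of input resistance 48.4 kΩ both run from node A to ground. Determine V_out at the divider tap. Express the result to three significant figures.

V_out ≈ 20.9 V

The load sits in parallel with R2, giving an effective lower resistance R2' = R2·R_L/(R2+R_L) = 28.93 kΩ.
Now apply the divider: V_out = 25.3 × 0.8273 = 20.93 V.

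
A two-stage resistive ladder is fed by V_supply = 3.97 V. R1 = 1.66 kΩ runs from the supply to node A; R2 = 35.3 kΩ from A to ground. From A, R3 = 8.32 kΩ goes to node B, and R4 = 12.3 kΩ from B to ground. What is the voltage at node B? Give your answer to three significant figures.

The second stage (R3 + R4 = 20.62 kΩ) loads node A in parallel with R2.
R2 ‖ (R3+R4) = 13.02 kΩ.
So V_A = 3.97 × 0.8869 = 3.521 V.
V_B = V_A × 0.5965 = 2.100 V.

V_B ≈ 2.10 V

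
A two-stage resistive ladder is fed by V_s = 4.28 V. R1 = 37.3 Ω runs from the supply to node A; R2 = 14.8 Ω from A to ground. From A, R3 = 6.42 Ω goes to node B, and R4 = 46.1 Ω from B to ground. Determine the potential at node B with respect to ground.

V_B ≈ 0.888 V

Looking into the second stage from A: R3 + R4 = 52.52 Ω appears in parallel with R2.
Effective lower resistance at A: R2 ‖ 52.52 = 11.55 Ω.
So V_A = 4.28 × 0.2364 = 1.012 V.
Stage 2 is unloaded, so V_B = V_A · R4/(R3+R4) = 1.012 × 46.1/52.52 = 0.8880 V.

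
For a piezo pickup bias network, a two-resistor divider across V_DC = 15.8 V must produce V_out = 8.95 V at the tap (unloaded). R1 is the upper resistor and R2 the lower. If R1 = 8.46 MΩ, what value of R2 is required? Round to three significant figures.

Required fraction k = V_out/V_DC = 0.5665.
So R2 = R1 · V_out/(V_DC − V_out) = 8.46 × 8.95/(15.8 − 8.95) = 8.46 × 1.307 = 11.05 MΩ.

R2 ≈ 11.1 MΩ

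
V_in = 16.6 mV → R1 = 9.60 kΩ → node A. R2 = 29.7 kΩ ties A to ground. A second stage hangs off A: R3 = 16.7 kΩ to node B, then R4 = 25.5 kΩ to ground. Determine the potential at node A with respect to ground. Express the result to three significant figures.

V_A ≈ 10.7 mV

Looking into the second stage from A: R3 + R4 = 42.20 kΩ appears in parallel with R2.
R2 ‖ (R3+R4) = 17.43 kΩ.
First divider: V_A = V_in · 17.43/(9.60 + 17.43) = 10.70 mV.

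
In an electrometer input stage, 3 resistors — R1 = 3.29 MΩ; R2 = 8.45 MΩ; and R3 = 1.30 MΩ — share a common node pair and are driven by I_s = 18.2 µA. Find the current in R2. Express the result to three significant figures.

Total conductance ΣG = 1/3.29 + 1/8.45 + 1/1.30 = 1.192 (units of 1/MΩ).
Current divider: I(R2) = I_s · G_k/ΣG = 18.2 × (0.1183/1.192) = 18.2 × 0.09932 = 1.808 µA.

I ≈ 1.81 µA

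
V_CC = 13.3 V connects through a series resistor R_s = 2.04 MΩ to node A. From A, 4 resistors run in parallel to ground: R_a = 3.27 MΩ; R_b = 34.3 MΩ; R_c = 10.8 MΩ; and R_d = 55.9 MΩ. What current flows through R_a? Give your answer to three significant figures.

Combine the parallel branches: R_p = (1/3.27 + 1/34.3 + 1/10.8 + 1/55.9)⁻¹ = 2.245 MΩ.
V_A by voltage divider: V_A = 13.3 × 2.245/(2.04 + 2.245) = 6.968 V.
I(R_a) = V_A / R_a = 6.968/3.27 = 2.131 µA.

I ≈ 2.13 µA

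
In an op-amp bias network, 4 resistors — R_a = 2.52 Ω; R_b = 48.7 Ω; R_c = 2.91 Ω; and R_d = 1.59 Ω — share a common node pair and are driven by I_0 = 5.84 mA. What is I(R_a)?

I ≈ 1.67 mA

Total conductance ΣG = 1/2.52 + 1/48.7 + 1/2.91 + 1/1.59 = 1.390 (units of 1/Ω).
Current divider: I(R_a) = I_0 · G_k/ΣG = 5.84 × (0.3968/1.390) = 5.84 × 0.2855 = 1.667 mA.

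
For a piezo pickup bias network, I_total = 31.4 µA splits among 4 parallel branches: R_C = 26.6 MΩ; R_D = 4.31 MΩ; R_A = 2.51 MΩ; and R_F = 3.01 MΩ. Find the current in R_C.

I ≈ 1.18 µA

Total conductance ΣG = 1/26.6 + 1/4.31 + 1/2.51 + 1/3.01 = 1.000 (units of 1/MΩ).
R_C takes the fraction G_k/ΣG = 0.03759/1.000 = 0.03758, so I = 31.4 × 0.03758 = 1.180 µA.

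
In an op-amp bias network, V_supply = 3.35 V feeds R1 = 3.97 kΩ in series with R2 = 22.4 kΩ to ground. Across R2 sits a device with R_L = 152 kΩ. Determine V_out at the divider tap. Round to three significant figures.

V_out ≈ 2.78 V

The load sits in parallel with R2, giving an effective lower resistance R2' = R2·R_L/(R2+R_L) = 19.52 kΩ.
Voltage divider with the loaded lower leg: V_out = 3.35 × 19.52/(3.97 + 19.52) = 3.35 × 0.8310 = 2.784 V.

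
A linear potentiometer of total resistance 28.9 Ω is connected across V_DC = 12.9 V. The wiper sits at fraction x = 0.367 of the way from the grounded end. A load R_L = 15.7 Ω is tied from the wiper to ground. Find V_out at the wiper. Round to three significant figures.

V_out ≈ 3.32 V

The pot divides into 18.29 Ω above the wiper and 10.61 Ω below.
R_L loads the lower segment: effective lower R = 6.330 Ω.
Loaded-divider output: V_out = 12.9 × 0.2571 = 3.316 V.
(Unloaded: V_out = x·V_DC = 4.73 V.)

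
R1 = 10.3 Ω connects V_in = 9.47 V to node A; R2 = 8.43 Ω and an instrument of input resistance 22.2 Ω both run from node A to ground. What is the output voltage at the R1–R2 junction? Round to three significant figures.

R2 ‖ R_L = (8.43 × 22.2)/(8.43 + 22.2) = 6.110 Ω.
Voltage divider with the loaded lower leg: V_out = 9.47 × 6.110/(10.3 + 6.110) = 9.47 × 0.3723 = 3.526 V.

V_out ≈ 3.53 V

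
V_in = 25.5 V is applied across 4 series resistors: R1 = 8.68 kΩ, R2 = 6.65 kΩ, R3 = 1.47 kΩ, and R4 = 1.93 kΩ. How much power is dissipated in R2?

Series current I = V_in/ΣR = 25.5/18.73 = 1.361 mA.
V(R2) = I·R = 9.054 V; P = V·I = 9.054 × 1.361 = 12.33 mW.

P ≈ 12.3 mW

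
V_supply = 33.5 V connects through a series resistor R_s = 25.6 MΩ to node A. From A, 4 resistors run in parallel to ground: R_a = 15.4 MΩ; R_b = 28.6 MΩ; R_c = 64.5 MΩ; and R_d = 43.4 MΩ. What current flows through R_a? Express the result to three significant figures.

Parallel bank: R_p = 1/(1/15.4 + 1/28.6 + 1/64.5 + 1/43.4) = 7.223 MΩ.
V_A = 33.5 × 7.223/32.82 = 7.372 V.
I(R_a) = V_A / R_a = 7.372/15.4 = 0.4787 µA.

I ≈ 0.479 µA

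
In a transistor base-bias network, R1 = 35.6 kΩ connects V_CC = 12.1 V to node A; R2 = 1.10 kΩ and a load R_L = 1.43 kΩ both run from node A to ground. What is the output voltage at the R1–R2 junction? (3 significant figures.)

R2 ‖ R_L = (1.10 × 1.43)/(1.10 + 1.43) = 0.6217 kΩ.
Voltage divider with the loaded lower leg: V_out = 12.1 × 0.6217/(35.6 + 0.6217) = 12.1 × 0.01716 = 0.2077 V.

V_out ≈ 0.208 V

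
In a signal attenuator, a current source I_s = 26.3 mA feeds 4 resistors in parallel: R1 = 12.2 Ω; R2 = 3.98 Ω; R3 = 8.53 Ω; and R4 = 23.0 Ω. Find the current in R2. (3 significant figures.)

Conductances: ΣG = 1/12.2 + 1/3.98 + 1/8.53 + 1/23.0 = 0.4939 (1/Ω).
Current divider: I(R2) = I_s · G_k/ΣG = 26.3 × (0.2513/0.4939) = 26.3 × 0.5087 = 13.38 mA.

I ≈ 13.4 mA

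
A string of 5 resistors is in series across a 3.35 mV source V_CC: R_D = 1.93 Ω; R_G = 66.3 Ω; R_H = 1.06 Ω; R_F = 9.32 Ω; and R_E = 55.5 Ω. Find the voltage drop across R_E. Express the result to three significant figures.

Series total: ΣR = 1.93 + 66.3 + 1.06 + 9.32 + 55.5 = 134.1 Ω.
V = V_CC · R/ΣR = 3.35 × 0.4138 = 1.386 mV.

V ≈ 1.39 mV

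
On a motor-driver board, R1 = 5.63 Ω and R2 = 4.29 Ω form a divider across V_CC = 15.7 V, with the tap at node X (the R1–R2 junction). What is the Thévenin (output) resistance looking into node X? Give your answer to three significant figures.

R_th ≈ 2.43 Ω

With V_CC suppressed (replaced by a short), R_th = R1 ‖ R2 = (5.630 × 4.29)/(5.630 + 4.29) = 2.435 Ω.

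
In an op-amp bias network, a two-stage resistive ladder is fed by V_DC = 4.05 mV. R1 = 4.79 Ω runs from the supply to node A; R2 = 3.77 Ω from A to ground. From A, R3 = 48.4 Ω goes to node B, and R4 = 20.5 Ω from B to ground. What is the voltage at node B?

V_B ≈ 0.515 mV

Looking into the second stage from A: R3 + R4 = 68.90 Ω appears in parallel with R2.
Effective lower resistance at A: R2 ‖ 68.90 = 3.574 Ω.
First divider: V_A = V_DC · 3.574/(4.79 + 3.574) = 1.731 mV.
V_B = V_A × 0.2975 = 0.5149 mV.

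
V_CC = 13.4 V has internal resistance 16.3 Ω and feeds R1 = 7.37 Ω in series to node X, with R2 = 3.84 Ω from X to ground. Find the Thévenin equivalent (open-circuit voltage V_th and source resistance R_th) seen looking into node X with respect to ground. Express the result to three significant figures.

R1' = 16.3 + 7.37 = 23.67 Ω (source resistance + R1).
V_th is the unloaded tap voltage: V_CC · R2/(R1'+R2) = 13.4 × 0.1396 = 1.870 V.
With V_CC suppressed (replaced by a short), R_th = R1' ‖ R2 = (23.67 × 3.84)/(23.67 + 3.84) = 3.304 Ω.

V_th ≈ 1.87 V, R_th ≈ 3.30 Ω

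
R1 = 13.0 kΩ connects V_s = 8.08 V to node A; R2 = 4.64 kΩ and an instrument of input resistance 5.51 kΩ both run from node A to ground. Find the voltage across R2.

First combine the lower leg with the load: R2 ‖ R_L = 2.519 kΩ.
Then V_out = V_s · R2'/(R1 + R2') = 8.08 × 2.519/15.52 = 1.311 V.

V_out ≈ 1.31 V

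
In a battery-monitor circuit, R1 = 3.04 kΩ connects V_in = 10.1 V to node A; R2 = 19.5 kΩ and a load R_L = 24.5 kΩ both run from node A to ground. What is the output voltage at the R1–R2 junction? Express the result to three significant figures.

R2 ‖ R_L = (19.5 × 24.5)/(19.5 + 24.5) = 10.86 kΩ.
Then V_out = V_in · R2'/(R1 + R2') = 10.1 × 10.86/13.90 = 7.891 V.
(Unloaded it would be 8.74 V; the load pulls it down.)

V_out ≈ 7.89 V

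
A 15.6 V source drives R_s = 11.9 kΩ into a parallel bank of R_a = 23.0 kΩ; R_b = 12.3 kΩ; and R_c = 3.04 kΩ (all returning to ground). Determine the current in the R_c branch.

Combine the parallel branches: R_p = (1/23.0 + 1/12.3 + 1/3.04)⁻¹ = 2.204 kΩ.
V_A by voltage divider: V_A = 15.6 × 2.204/(11.9 + 2.204) = 2.438 V.
I(R_c) = V_A / R_c = 2.438/3.04 = 0.8019 mA.

I ≈ 0.802 mA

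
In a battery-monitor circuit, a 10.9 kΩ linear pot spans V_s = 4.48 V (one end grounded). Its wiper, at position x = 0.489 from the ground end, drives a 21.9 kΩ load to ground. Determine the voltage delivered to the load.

V_out ≈ 1.95 V

The pot divides into 5.570 kΩ above the wiper and 5.330 kΩ below.
R_L loads the lower segment: effective lower R = 4.287 kΩ.
Then V_out = V_s · 4.287/(5.570 + 4.287) = 1.948 V.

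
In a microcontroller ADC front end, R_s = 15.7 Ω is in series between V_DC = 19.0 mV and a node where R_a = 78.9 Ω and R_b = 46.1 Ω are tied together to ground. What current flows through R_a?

Parallel bank: R_p = 1/(1/78.9 + 1/46.1) = 29.10 Ω.
V_A by voltage divider: V_A = 19.0 × 29.10/(15.7 + 29.10) = 12.34 mV.
Branch current I = V_A/R_a = 12.34/78.9 = 0.1564 mA.

I ≈ 0.156 mA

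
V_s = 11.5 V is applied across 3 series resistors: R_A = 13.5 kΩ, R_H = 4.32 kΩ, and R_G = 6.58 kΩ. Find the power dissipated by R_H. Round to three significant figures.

P ≈ 0.960 mW

Series current I = V_s/ΣR = 11.5/24.40 = 0.4713 mA.
V(R_H) = I·R = 2.036 V; P = V·I = 2.036 × 0.4713 = 0.9596 mW.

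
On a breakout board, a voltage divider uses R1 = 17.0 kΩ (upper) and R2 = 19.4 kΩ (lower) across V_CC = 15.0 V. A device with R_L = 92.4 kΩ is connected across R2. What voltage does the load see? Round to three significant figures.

First combine the lower leg with the load: R2 ‖ R_L = 16.03 kΩ.
Then V_out = V_CC · R2'/(R1 + R2') = 15.0 × 16.03/33.03 = 7.281 V.

V_out ≈ 7.28 V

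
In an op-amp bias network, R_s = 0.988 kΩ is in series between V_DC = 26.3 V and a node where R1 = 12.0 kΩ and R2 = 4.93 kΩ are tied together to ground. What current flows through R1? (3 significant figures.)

Parallel bank: R_p = 1/(1/12.0 + 1/4.93) = 3.494 kΩ.
V_A = 26.3 × 3.494/4.482 = 20.50 V.
I(R1) = V_A / R1 = 20.50/12.0 = 1.709 mA.

I ≈ 1.71 mA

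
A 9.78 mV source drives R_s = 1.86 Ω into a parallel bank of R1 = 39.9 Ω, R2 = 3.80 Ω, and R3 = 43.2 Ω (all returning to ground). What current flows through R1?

Combine the parallel branches: R_p = (1/39.9 + 1/3.80 + 1/43.2)⁻¹ = 3.212 Ω.
V_A by voltage divider: V_A = 9.78 × 3.212/(1.86 + 3.212) = 6.193 mV.
Branch current I = V_A/R1 = 6.193/39.9 = 0.1552 mA.

I ≈ 0.155 mA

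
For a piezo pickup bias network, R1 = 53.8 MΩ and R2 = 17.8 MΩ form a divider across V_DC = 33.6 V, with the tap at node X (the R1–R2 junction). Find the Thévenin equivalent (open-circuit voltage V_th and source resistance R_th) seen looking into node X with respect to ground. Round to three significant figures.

V_th ≈ 8.35 V, R_th ≈ 13.4 MΩ

With X open, the divider is unloaded: V_th = 33.6 × 17.8/71.60 = 8.353 V.
Zeroing V_DC shorts the top of R1 to ground, so R_th = R1 ‖ R2 = 13.37 MΩ.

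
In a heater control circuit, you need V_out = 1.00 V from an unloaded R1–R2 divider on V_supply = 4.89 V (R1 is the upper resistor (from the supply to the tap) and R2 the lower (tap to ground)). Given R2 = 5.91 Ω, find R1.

R1 ≈ 23.0 Ω

The divider ratio is R2/(R1+R2) = 1.00/4.89 = 0.2045.
R1 = R2·(1/k − 1) = 5.91 × 3.890 = 22.99 Ω.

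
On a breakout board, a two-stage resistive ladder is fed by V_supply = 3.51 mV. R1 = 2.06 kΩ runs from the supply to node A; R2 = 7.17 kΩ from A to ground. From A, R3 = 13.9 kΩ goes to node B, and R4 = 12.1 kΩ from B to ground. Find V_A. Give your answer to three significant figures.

V_A ≈ 2.57 mV

The second stage (R3 + R4 = 26.00 kΩ) loads node A in parallel with R2.
Effective lower resistance at A: R2 ‖ 26.00 = 5.620 kΩ.
So V_A = 3.51 × 0.7318 = 2.569 mV.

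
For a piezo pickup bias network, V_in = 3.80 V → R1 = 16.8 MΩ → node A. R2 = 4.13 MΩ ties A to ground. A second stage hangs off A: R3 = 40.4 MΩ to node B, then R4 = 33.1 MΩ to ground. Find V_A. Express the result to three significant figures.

The second stage (R3 + R4 = 73.50 MΩ) loads node A in parallel with R2.
Effective lower resistance at A: R2 ‖ 73.50 = 3.910 MΩ.
V_A = 3.80 × 3.910/(16.8 + 3.910) = 0.7175 V.

V_A ≈ 0.717 V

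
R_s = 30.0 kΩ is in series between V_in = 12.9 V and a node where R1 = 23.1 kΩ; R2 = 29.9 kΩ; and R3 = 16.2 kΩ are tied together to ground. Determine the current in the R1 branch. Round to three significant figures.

Parallel bank: R_p = 1/(1/23.1 + 1/29.9 + 1/16.2) = 7.222 kΩ.
V_A by voltage divider: V_A = 12.9 × 7.222/(30.0 + 7.222) = 2.503 V.
Branch current I = V_A/R1 = 2.503/23.1 = 0.1084 mA.
(Check via current divider: I_total = 0.3466 mA; share G_k/ΣG = 0.3126 → same result.)

I ≈ 0.108 mA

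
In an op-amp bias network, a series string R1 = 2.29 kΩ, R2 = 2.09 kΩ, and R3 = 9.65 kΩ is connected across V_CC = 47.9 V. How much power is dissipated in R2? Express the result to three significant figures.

P ≈ 24.4 mW

Series current I = V_CC/ΣR = 47.9/14.03 = 3.414 mA.
P(R2) = I²·R2 = (3.414)² × 2.09 = 24.36 mW.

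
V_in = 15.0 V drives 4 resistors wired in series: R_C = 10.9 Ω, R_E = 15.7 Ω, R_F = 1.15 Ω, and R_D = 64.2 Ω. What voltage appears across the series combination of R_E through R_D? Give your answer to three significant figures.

Total series resistance ΣR = 10.9 + 15.7 + 1.15 + 64.2 = 91.95 Ω.
R_{R_E..R_D} = 15.7 + 1.15 + 64.2 = 81.05 Ω.
Voltage divider: V = V_in · (81.05 / 91.95) = 15.0 × 0.8815 = 13.22 V.

V ≈ 13.2 V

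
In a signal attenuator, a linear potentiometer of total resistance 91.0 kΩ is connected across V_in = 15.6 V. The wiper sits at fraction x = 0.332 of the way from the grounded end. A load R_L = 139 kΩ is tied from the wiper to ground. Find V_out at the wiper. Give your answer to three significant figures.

Split the track: R_lower = x·R_p = 30.21 kΩ, R_upper = (1−x)·R_p = 60.79 kΩ.
R_L loads the lower segment: effective lower R = 24.82 kΩ.
V_out = 15.6 × 24.82/(60.79 + 24.82) = 4.523 V.
(Unloaded: V_out = x·V_in = 5.18 V.)

V_out ≈ 4.52 V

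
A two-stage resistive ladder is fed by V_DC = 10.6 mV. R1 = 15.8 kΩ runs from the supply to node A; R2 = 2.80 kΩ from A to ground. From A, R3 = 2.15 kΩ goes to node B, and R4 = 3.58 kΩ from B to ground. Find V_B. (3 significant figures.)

The second stage (R3 + R4 = 5.730 kΩ) loads node A in parallel with R2.
R2 ‖ (R3+R4) = 1.881 kΩ.
First divider: V_A = V_DC · 1.881/(15.8 + 1.881) = 1.128 mV.
V_B = V_A × 0.6248 = 0.7045 mV.

V_B ≈ 0.705 mV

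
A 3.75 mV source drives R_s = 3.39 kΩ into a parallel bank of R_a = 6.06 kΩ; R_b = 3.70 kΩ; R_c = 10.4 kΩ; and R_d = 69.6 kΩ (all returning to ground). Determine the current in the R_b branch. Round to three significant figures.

Combine the parallel branches: R_p = (1/6.06 + 1/3.70 + 1/10.4 + 1/69.6)⁻¹ = 1.832 kΩ.
V_A by voltage divider: V_A = 3.75 × 1.832/(3.39 + 1.832) = 1.316 mV.
I(R_b) = V_A / R_b = 1.316/3.70 = 0.3556 µA.

I ≈ 0.356 µA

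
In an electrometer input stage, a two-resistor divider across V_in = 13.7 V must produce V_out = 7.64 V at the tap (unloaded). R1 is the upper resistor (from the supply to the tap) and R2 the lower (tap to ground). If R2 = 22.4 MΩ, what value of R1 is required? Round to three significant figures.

Required fraction k = V_out/V_in = 0.5577.
R1 = R2·(1/k − 1) = 22.4 × 0.7932 = 17.77 MΩ.

R1 ≈ 17.8 MΩ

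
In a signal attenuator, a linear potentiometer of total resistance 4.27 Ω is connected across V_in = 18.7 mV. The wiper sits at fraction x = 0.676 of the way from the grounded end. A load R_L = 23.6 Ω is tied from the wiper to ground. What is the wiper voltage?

The pot divides into 1.383 Ω above the wiper and 2.887 Ω below.
Lower segment in parallel with the load: 2.887 ‖ 23.6 = 2.572 Ω.
Then V_out = V_in · 2.572/(1.383 + 2.572) = 12.16 mV.

V_out ≈ 12.2 mV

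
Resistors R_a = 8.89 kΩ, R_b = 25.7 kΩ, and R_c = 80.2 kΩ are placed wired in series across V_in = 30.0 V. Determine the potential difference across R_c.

V ≈ 21.0 V

ΣR = 8.89 + 25.7 + 80.2 = 114.8 kΩ.
V = V_in · R/ΣR = 30.0 × 0.6987 = 20.96 V.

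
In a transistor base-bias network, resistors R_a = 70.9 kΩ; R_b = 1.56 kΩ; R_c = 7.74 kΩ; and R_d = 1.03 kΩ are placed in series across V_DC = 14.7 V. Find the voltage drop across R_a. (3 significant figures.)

ΣR = 70.9 + 1.56 + 7.74 + 1.03 = 81.23 kΩ.
V = V_DC · R/ΣR = 14.7 × 0.8728 = 12.83 V.

V ≈ 12.8 V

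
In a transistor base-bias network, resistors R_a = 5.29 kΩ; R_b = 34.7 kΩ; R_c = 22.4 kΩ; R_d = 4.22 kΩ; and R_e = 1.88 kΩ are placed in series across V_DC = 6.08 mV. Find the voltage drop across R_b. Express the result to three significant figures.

ΣR = 5.29 + 34.7 + 22.4 + 4.22 + 1.88 = 68.49 kΩ.
By the voltage-divider rule, V = 6.08 × 34.70/68.49 = 3.080 mV.

V ≈ 3.08 mV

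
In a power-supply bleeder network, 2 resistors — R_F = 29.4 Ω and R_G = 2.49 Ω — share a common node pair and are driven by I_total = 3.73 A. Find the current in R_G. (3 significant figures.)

For two parallel branches, I_k = I_total · (other R)/(sum of R).
So I = 3.73 × 29.4/31.89 = 3.439 A.

I ≈ 3.44 A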